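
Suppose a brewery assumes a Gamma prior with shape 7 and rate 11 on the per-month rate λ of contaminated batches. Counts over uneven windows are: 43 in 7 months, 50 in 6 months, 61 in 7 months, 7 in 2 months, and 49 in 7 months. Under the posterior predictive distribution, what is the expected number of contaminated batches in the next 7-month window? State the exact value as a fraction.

Total count: 43 + 50 + 61 + 7 + 49 = 210.
Total exposure: 7 + 6 + 7 + 2 + 7 = 29 months.
Posterior: α' = 7 + 210 = 217, β' = 11 + 29 = 40.
Predictive mean over a 7-month window = T·E[λ|data] = 7·217/40 = 1519/40.

1519/40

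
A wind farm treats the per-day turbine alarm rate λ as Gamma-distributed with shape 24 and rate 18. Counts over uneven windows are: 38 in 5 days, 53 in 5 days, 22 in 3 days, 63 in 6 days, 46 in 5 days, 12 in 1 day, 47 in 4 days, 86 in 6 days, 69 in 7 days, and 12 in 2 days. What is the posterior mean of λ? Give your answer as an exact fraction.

236/31

Total count: 38 + 53 + 22 + 63 + 46 + 12 + 47 + 86 + 69 + 12 = 448.
Total exposure: 5 + 5 + 3 + 6 + 5 + 1 + 4 + 6 + 7 + 2 = 44 days.
Gamma(α, β) with Poisson data over total exposure Σt gives posterior Gamma(α+Σx, β+Σt) = Gamma(472, 62).
Posterior mean = α'/β' = 472/62 = 236/31.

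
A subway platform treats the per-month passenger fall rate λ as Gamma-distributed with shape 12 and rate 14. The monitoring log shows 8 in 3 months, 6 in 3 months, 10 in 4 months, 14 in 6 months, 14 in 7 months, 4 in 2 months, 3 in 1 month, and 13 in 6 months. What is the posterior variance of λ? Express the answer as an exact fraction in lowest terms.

Total count: 8 + 6 + 10 + 14 + 14 + 4 + 3 + 13 = 72.
Total exposure: 3 + 3 + 4 + 6 + 7 + 2 + 1 + 6 = 32 months.
Gamma(α, β) with Poisson data over total exposure Σt gives posterior Gamma(α+Σx, β+Σt) = Gamma(84, 46).
Posterior variance = α'/β'² = 84/2116 = 21/529.

21/529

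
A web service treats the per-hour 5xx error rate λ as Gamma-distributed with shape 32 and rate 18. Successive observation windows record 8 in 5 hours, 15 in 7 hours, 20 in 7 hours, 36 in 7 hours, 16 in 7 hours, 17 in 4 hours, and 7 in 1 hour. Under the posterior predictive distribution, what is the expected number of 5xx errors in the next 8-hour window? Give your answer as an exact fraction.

151/7

Total count: 8 + 15 + 20 + 36 + 16 + 17 + 7 = 119.
Total exposure: 5 + 7 + 7 + 7 + 7 + 4 + 1 = 38 hours.
By Gamma–Poisson conjugacy, the posterior is Gamma(α + Σx, β + Σt) = Gamma(32 + 119, 18 + 38) = Gamma(151, 56).
Predictive mean over an 8-hour window = T·E[λ|data] = 8·151/56 = 151/7.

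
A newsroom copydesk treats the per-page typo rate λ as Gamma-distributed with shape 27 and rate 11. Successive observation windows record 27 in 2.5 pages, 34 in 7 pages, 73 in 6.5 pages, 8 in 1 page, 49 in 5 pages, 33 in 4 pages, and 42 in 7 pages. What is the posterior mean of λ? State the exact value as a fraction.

293/44

Total count: 27 + 34 + 73 + 8 + 49 + 33 + 42 = 266.
Total exposure: 2.5 + 7 + 6.5 + 1 + 5 + 4 + 7 = 33 pages.
Posterior: α' = 27 + 266 = 293, β' = 11 + 33 = 44.
Posterior mean = α'/β' = 293/44.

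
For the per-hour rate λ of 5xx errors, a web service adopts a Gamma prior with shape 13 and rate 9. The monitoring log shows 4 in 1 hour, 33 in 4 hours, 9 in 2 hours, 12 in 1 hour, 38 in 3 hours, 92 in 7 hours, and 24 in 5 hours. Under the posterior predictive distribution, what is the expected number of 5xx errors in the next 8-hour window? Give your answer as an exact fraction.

Total count: 4 + 33 + 9 + 12 + 38 + 92 + 24 = 212.
Total exposure: 1 + 4 + 2 + 1 + 3 + 7 + 5 = 23 hours.
Posterior: α' = 13 + 212 = 225, β' = 9 + 23 = 32.
Predictive mean over an 8-hour window = T·E[λ|data] = 8·225/32 = 225/4.

225/4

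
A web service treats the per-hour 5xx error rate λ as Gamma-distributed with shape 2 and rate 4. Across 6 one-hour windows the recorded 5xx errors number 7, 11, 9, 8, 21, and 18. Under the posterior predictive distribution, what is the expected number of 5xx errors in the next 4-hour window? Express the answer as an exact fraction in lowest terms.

Total count: 7 + 11 + 9 + 8 + 21 + 18 = 74.
Total exposure: 6 hours.
By Gamma–Poisson conjugacy, the posterior is Gamma(α + Σx, β + Σt) = Gamma(2 + 74, 4 + 6) = Gamma(76, 10).
Predictive mean over a 4-hour window = T·E[λ|data] = 4·76/10 = 152/5.

152/5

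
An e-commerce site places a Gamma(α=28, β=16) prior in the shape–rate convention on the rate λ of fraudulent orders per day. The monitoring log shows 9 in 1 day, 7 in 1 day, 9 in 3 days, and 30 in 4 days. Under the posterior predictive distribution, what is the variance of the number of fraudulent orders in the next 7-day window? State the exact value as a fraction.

18592/625

Total count: 9 + 7 + 9 + 30 = 55.
Total exposure: 1 + 1 + 3 + 4 = 9 days.
Conjugate update: add total count to the shape and total exposure to the rate, giving Gamma(83, 25).
The posterior predictive for a window of length T is Negative Binomial with variance T·α'·(β'+T)/β'² = 7·83·32/625 = 18592/625.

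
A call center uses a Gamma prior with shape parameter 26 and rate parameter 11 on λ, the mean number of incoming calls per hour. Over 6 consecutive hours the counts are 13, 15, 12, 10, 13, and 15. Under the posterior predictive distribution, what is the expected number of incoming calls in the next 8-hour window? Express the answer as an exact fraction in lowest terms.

832/17

Total count: 13 + 15 + 12 + 10 + 13 + 15 = 78.
Total exposure: 6 hours.
Gamma(α, β) with Poisson data over total exposure Σt gives posterior Gamma(α+Σx, β+Σt) = Gamma(104, 17).
Predictive mean over an 8-hour window = T·E[λ|data] = 8·104/17 = 832/17.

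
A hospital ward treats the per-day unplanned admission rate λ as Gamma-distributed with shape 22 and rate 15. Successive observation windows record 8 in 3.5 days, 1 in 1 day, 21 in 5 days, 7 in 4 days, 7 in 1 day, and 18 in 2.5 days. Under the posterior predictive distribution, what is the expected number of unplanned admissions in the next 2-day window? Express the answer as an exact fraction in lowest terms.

21/4

Total count: 8 + 1 + 21 + 7 + 7 + 18 = 62.
Total exposure: 3.5 + 1 + 5 + 4 + 1 + 2.5 = 17 days.
The Gamma prior is conjugate for the Poisson rate, so λ | data ~ Gamma(22+62, 15+17) = Gamma(84, 32).
Predictive mean over a 2-day window = T·E[λ|data] = 2·84/32 = 21/4.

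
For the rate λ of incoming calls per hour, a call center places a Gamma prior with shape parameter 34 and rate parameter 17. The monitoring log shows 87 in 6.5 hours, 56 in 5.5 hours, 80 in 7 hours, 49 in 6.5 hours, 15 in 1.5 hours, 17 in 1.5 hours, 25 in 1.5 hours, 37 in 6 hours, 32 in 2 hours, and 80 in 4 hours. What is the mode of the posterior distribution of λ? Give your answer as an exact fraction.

Total count: 87 + 56 + 80 + 49 + 15 + 17 + 25 + 37 + 32 + 80 = 478.
Total exposure: 6.5 + 5.5 + 7 + 6.5 + 1.5 + 1.5 + 1.5 + 6 + 2 + 4 = 42 hours.
The Gamma prior is conjugate for the Poisson rate, so λ | data ~ Gamma(34+478, 17+42) = Gamma(512, 59).
Posterior mode = (α'−1)/β' = 511/59.

511/59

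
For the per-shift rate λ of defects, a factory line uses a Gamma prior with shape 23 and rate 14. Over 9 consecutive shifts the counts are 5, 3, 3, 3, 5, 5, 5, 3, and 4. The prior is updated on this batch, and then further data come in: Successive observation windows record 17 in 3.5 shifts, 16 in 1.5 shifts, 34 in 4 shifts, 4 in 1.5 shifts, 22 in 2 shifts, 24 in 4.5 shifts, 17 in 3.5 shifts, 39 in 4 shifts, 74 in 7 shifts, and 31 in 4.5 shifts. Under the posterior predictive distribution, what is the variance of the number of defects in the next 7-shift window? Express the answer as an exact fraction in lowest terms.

Total count: 5 + 3 + 3 + 3 + 5 + 5 + 5 + 3 + 4 = 36.
Total exposure: 9 shifts.
After the first batch: Gamma(23 + 36, 14 + 9) = Gamma(59, 23).
Total count: 17 + 16 + 34 + 4 + 22 + 24 + 17 + 39 + 74 + 31 = 278.
Total exposure: 3.5 + 1.5 + 4 + 1.5 + 2 + 4.5 + 3.5 + 4 + 7 + 4.5 = 36 shifts.
After the second batch: Gamma(59 + 278, 23 + 36) = Gamma(337, 59).
The posterior predictive for a window of length T is Negative Binomial with variance T·α'·(β'+T)/β'² = 7·337·66/3481 = 155694/3481.

155694/3481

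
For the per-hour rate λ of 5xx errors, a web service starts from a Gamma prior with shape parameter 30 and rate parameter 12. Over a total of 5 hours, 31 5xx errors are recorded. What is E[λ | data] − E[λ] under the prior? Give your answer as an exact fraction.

37/34

Total count 31 over total exposure 5 hours.
Posterior: α' = 30 + 31 = 61, β' = 12 + 5 = 17.
Posterior mean = 61/17 = 61/17; prior mean = 30/12 = 5/2. Difference = 61/17 − 5/2 = 37/34.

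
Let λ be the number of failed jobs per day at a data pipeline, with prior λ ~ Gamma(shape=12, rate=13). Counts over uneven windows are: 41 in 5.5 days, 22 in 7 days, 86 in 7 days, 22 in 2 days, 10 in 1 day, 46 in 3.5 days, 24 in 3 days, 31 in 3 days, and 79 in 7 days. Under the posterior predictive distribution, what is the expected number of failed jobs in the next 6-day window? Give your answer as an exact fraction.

Total count: 41 + 22 + 86 + 22 + 10 + 46 + 24 + 31 + 79 = 361.
Total exposure: 5.5 + 7 + 7 + 2 + 1 + 3.5 + 3 + 3 + 7 = 39 days.
The Gamma prior is conjugate for the Poisson rate, so λ | data ~ Gamma(12+361, 13+39) = Gamma(373, 52).
Predictive mean over a 6-day window = T·E[λ|data] = 6·373/52 = 1119/26.

1119/26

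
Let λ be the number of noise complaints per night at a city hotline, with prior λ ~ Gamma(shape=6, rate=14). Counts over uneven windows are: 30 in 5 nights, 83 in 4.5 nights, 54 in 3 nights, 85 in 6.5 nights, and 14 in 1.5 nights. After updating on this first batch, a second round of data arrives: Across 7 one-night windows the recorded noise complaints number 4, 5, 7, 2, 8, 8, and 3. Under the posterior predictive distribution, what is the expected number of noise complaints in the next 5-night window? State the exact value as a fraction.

Total count: 30 + 83 + 54 + 85 + 14 = 266.
Total exposure: 5 + 4.5 + 3 + 6.5 + 1.5 = 20.5 nights.
After the first batch: Gamma(6 + 266, 14 + 20.5) = Gamma(272, 69/2).
Total count: 4 + 5 + 7 + 2 + 8 + 8 + 3 = 37.
Total exposure: 7 nights.
After the second batch: Gamma(272 + 37, 69/2 + 7) = Gamma(309, 83/2).
Predictive mean over a 5-night window = T·E[λ|data] = 5·309/(83/2) = 3090/83.

3090/83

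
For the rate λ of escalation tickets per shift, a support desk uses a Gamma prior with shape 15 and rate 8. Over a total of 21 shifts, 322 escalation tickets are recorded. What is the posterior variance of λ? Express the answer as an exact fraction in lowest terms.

337/841

Total count 322 over total exposure 21 shifts.
The Gamma prior is conjugate for the Poisson rate, so λ | data ~ Gamma(15+322, 8+21) = Gamma(337, 29).
Posterior variance = α'/β'² = 337/841.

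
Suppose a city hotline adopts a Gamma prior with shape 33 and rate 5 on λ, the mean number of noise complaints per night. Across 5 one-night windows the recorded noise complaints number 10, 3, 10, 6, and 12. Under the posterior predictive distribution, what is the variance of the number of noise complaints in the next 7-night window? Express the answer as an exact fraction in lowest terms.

4403/50

Total count: 10 + 3 + 10 + 6 + 12 = 41.
Total exposure: 5 nights.
Gamma(α, β) with Poisson data over total exposure Σt gives posterior Gamma(α+Σx, β+Σt) = Gamma(74, 10).
The posterior predictive for a window of length T is Negative Binomial with variance T·α'·(β'+T)/β'² = 7·74·17/100 = 4403/50.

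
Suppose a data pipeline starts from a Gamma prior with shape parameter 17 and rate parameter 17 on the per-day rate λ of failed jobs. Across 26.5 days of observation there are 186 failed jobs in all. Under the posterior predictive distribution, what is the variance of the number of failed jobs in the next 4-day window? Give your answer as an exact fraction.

5320/261

Total count 186 over total exposure 26.5 days.
Gamma(α, β) with Poisson data over total exposure Σt gives posterior Gamma(α+Σx, β+Σt) = Gamma(203, 87/2).
The posterior predictive for a window of length T is Negative Binomial with variance T·α'·(β'+T)/β'² = 4·203·(95/2)/(7569/4) = 5320/261.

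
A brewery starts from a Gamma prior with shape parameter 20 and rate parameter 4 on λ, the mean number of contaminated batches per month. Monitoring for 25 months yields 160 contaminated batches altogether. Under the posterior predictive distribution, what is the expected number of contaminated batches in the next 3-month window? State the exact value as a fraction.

540/29

Total count 160 over total exposure 25 months.
Posterior: α' = 20 + 160 = 180, β' = 4 + 25 = 29.
Predictive mean over a 3-month window = T·E[λ|data] = 3·180/29 = 540/29.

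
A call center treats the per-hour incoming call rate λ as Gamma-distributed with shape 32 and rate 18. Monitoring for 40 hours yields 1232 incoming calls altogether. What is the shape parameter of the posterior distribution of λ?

1264

Total count 1232 over total exposure 40 hours.
By Gamma–Poisson conjugacy, the posterior is Gamma(α + Σx, β + Σt) = Gamma(32 + 1232, 18 + 40) = Gamma(1264, 58).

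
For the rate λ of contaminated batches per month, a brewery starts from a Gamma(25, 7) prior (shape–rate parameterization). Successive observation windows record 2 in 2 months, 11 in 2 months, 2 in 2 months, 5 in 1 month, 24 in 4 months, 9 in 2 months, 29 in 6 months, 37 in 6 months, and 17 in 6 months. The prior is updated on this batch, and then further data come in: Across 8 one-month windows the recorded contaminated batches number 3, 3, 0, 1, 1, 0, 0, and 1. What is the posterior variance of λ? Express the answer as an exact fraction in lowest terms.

Total count: 2 + 11 + 2 + 5 + 24 + 9 + 29 + 37 + 17 = 136.
Total exposure: 2 + 2 + 2 + 1 + 4 + 2 + 6 + 6 + 6 = 31 months.
After the first batch: Gamma(25 + 136, 7 + 31) = Gamma(161, 38).
Total count: 3 + 3 + 0 + 1 + 1 + 0 + 0 + 1 = 9.
Total exposure: 8 months.
After the second batch: Gamma(161 + 9, 38 + 8) = Gamma(170, 46).
Posterior variance = α'/β'² = 170/2116 = 85/1058.

85/1058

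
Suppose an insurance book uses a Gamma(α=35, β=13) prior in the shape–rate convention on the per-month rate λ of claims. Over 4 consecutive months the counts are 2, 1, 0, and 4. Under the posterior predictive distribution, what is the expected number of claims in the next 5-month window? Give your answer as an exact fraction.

210/17

Total count: 2 + 1 + 0 + 4 = 7.
Total exposure: 4 months.
Gamma(α, β) with Poisson data over total exposure Σt gives posterior Gamma(α+Σx, β+Σt) = Gamma(42, 17).
Predictive mean over a 5-month window = T·E[λ|data] = 5·42/17 = 210/17.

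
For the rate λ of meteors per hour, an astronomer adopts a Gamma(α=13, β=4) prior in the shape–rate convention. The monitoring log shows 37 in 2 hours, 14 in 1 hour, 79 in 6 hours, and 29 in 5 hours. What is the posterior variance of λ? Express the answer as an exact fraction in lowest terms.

43/81

Total count: 37 + 14 + 79 + 29 = 159.
Total exposure: 2 + 1 + 6 + 5 = 14 hours.
The Gamma prior is conjugate for the Poisson rate, so λ | data ~ Gamma(13+159, 4+14) = Gamma(172, 18).
Posterior variance = α'/β'² = 172/324 = 43/81.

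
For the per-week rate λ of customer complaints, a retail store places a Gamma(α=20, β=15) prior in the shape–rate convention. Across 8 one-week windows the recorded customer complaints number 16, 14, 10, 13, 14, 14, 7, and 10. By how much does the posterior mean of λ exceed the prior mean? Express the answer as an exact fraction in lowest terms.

262/69

Total count: 16 + 14 + 10 + 13 + 14 + 14 + 7 + 10 = 98.
Total exposure: 8 weeks.
Posterior: α' = 20 + 98 = 118, β' = 15 + 8 = 23.
Posterior mean = 118/23 = 118/23; prior mean = 20/15 = 4/3. Difference = 118/23 − 4/3 = 262/69.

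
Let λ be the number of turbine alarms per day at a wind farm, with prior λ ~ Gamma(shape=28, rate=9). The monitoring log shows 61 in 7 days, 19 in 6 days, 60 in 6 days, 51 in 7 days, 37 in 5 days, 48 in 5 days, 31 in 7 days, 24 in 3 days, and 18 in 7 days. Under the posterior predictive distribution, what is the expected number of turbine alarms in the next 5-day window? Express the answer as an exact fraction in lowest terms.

1885/62

Total count: 61 + 19 + 60 + 51 + 37 + 48 + 31 + 24 + 18 = 349.
Total exposure: 7 + 6 + 6 + 7 + 5 + 5 + 7 + 3 + 7 = 53 days.
Posterior: α' = 28 + 349 = 377, β' = 9 + 53 = 62.
Predictive mean over a 5-day window = T·E[λ|data] = 5·377/62 = 1885/62.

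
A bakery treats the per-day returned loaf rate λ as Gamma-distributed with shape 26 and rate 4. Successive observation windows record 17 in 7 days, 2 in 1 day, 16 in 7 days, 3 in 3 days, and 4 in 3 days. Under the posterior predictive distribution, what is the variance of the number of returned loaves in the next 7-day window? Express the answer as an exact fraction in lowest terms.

Total count: 17 + 2 + 16 + 3 + 4 = 42.
Total exposure: 7 + 1 + 7 + 3 + 3 = 21 days.
The Gamma prior is conjugate for the Poisson rate, so λ | data ~ Gamma(26+42, 4+21) = Gamma(68, 25).
The posterior predictive for a window of length T is Negative Binomial with variance T·α'·(β'+T)/β'² = 7·68·32/625 = 15232/625.

15232/625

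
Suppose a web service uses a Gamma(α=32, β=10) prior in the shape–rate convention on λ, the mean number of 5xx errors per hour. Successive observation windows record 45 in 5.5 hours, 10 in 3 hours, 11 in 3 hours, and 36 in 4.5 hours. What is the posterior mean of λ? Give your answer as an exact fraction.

Total count: 45 + 10 + 11 + 36 = 102.
Total exposure: 5.5 + 3 + 3 + 4.5 = 16 hours.
Gamma(α, β) with Poisson data over total exposure Σt gives posterior Gamma(α+Σx, β+Σt) = Gamma(134, 26).
Posterior mean = α'/β' = 134/26 = 67/13.

67/13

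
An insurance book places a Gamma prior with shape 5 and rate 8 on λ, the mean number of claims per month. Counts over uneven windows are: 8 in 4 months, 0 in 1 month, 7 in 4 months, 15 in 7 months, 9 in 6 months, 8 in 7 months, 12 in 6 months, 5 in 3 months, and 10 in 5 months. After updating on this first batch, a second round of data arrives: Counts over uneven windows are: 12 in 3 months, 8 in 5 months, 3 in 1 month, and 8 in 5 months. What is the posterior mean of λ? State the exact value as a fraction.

22/13

Total count: 8 + 0 + 7 + 15 + 9 + 8 + 12 + 5 + 10 = 74.
Total exposure: 4 + 1 + 4 + 7 + 6 + 7 + 6 + 3 + 5 = 43 months.
After the first batch: Gamma(5 + 74, 8 + 43) = Gamma(79, 51).
Total count: 12 + 8 + 3 + 8 = 31.
Total exposure: 3 + 5 + 1 + 5 = 14 months.
After the second batch: Gamma(79 + 31, 51 + 14) = Gamma(110, 65).
Posterior mean = α'/β' = 110/65 = 22/13.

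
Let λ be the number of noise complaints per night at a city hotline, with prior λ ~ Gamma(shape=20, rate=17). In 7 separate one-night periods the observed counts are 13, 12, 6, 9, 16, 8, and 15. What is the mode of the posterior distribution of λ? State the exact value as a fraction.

49/12

Total count: 13 + 12 + 6 + 9 + 16 + 8 + 15 = 79.
Total exposure: 7 nights.
Posterior: α' = 20 + 79 = 99, β' = 17 + 7 = 24.
Posterior mode = (α'−1)/β' = 98/24 = 49/12.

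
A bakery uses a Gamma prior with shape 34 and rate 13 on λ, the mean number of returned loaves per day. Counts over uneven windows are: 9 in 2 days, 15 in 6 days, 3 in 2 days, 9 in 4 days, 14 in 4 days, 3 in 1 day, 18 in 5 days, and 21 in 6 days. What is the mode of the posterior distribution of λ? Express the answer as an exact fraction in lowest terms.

Total count: 9 + 15 + 3 + 9 + 14 + 3 + 18 + 21 = 92.
Total exposure: 2 + 6 + 2 + 4 + 4 + 1 + 5 + 6 = 30 days.
The Gamma prior is conjugate for the Poisson rate, so λ | data ~ Gamma(34+92, 13+30) = Gamma(126, 43).
Posterior mode = (α'−1)/β' = 125/43.

125/43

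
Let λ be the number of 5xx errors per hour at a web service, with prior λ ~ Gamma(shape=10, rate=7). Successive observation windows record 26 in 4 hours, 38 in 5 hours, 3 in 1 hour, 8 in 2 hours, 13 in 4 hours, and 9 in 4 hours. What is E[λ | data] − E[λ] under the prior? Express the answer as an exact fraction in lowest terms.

Total count: 26 + 38 + 3 + 8 + 13 + 9 = 97.
Total exposure: 4 + 5 + 1 + 2 + 4 + 4 = 20 hours.
The Gamma prior is conjugate for the Poisson rate, so λ | data ~ Gamma(10+97, 7+20) = Gamma(107, 27).
Posterior mean = 107/27 = 107/27; prior mean = 10/7 = 10/7. Difference = 107/27 − 10/7 = 479/189.

479/189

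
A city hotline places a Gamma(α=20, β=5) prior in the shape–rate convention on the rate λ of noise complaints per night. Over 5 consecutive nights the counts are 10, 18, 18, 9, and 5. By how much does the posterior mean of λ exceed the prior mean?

Total count: 10 + 18 + 18 + 9 + 5 = 60.
Total exposure: 5 nights.
The Gamma prior is conjugate for the Poisson rate, so λ | data ~ Gamma(20+60, 5+5) = Gamma(80, 10).
Posterior mean = 80/10 = 8; prior mean = 20/5 = 4. Difference = 8 − 4 = 4.

4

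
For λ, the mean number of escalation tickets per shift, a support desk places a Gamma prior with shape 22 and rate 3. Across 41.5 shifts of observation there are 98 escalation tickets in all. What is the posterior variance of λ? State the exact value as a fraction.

480/7921

Total count 98 over total exposure 41.5 shifts.
The Gamma prior is conjugate for the Poisson rate, so λ | data ~ Gamma(22+98, 3+41.5) = Gamma(120, 89/2).
Posterior variance = α'/β'² = 120/(7921/4) = 480/7921.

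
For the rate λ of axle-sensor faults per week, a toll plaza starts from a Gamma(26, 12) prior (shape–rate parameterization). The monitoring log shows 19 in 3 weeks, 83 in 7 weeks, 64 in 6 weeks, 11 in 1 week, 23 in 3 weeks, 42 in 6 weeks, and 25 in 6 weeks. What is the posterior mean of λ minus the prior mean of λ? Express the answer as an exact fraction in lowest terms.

Total count: 19 + 83 + 64 + 11 + 23 + 42 + 25 = 267.
Total exposure: 3 + 7 + 6 + 1 + 3 + 6 + 6 = 32 weeks.
Posterior: α' = 26 + 267 = 293, β' = 12 + 32 = 44.
Posterior mean = 293/44 = 293/44; prior mean = 26/12 = 13/6. Difference = 293/44 − 13/6 = 593/132.

593/132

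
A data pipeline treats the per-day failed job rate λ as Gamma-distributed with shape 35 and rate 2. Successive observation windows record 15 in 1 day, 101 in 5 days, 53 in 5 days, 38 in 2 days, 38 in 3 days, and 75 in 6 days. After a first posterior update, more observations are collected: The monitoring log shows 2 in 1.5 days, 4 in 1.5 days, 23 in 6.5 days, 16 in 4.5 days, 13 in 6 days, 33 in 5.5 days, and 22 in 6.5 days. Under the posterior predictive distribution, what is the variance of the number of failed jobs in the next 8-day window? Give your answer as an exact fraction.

3744/49

Total count: 15 + 101 + 53 + 38 + 38 + 75 = 320.
Total exposure: 1 + 5 + 5 + 2 + 3 + 6 = 22 days.
After the first batch: Gamma(35 + 320, 2 + 22) = Gamma(355, 24).
Total count: 2 + 4 + 23 + 16 + 13 + 33 + 22 = 113.
Total exposure: 1.5 + 1.5 + 6.5 + 4.5 + 6 + 5.5 + 6.5 = 32 days.
After the second batch: Gamma(355 + 113, 24 + 32) = Gamma(468, 56).
The posterior predictive for a window of length T is Negative Binomial with variance T·α'·(β'+T)/β'² = 8·468·64/3136 = 3744/49.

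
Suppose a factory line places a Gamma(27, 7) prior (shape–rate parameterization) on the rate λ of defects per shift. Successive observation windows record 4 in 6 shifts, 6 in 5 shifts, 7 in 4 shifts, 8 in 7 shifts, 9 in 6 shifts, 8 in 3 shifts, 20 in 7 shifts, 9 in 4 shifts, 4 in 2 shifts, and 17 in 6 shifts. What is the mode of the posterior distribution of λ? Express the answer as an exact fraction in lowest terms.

118/57

Total count: 4 + 6 + 7 + 8 + 9 + 8 + 20 + 9 + 4 + 17 = 92.
Total exposure: 6 + 5 + 4 + 7 + 6 + 3 + 7 + 4 + 2 + 6 = 50 shifts.
The Gamma prior is conjugate for the Poisson rate, so λ | data ~ Gamma(27+92, 7+50) = Gamma(119, 57).
Posterior mode = (α'−1)/β' = 118/57.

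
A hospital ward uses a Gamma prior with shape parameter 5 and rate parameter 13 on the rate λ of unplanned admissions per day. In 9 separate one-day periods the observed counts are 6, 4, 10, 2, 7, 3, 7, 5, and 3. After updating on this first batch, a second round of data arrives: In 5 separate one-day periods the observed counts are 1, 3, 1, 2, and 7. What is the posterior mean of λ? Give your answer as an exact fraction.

22/9

Total count: 6 + 4 + 10 + 2 + 7 + 3 + 7 + 5 + 3 = 47.
Total exposure: 9 days.
After the first batch: Gamma(5 + 47, 13 + 9) = Gamma(52, 22).
Total count: 1 + 3 + 1 + 2 + 7 = 14.
Total exposure: 5 days.
After the second batch: Gamma(52 + 14, 22 + 5) = Gamma(66, 27).
Posterior mean = α'/β' = 66/27 = 22/9.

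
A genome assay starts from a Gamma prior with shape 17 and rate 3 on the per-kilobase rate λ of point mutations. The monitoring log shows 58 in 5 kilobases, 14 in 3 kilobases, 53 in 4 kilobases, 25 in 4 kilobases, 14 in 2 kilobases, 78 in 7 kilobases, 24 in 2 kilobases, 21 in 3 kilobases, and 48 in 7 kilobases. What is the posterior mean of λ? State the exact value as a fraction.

44/5

Total count: 58 + 14 + 53 + 25 + 14 + 78 + 24 + 21 + 48 = 335.
Total exposure: 5 + 3 + 4 + 4 + 2 + 7 + 2 + 3 + 7 = 37 kilobases.
Gamma(α, β) with Poisson data over total exposure Σt gives posterior Gamma(α+Σx, β+Σt) = Gamma(352, 40).
Posterior mean = α'/β' = 352/40 = 44/5.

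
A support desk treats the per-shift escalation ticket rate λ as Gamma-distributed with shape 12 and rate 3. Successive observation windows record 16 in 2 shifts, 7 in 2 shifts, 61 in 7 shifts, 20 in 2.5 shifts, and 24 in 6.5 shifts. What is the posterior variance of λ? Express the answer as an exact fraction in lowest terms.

140/529

Total count: 16 + 7 + 61 + 20 + 24 = 128.
Total exposure: 2 + 2 + 7 + 2.5 + 6.5 = 20 shifts.
Conjugate update: add total count to the shape and total exposure to the rate, giving Gamma(140, 23).
Posterior variance = α'/β'² = 140/529.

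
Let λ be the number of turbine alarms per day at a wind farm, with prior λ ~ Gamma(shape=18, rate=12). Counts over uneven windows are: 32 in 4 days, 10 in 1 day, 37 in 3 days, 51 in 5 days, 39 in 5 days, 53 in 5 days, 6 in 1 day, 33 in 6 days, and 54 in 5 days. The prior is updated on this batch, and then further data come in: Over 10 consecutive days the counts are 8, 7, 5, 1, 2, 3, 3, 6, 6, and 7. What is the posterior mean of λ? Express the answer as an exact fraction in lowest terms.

Total count: 32 + 10 + 37 + 51 + 39 + 53 + 6 + 33 + 54 = 315.
Total exposure: 4 + 1 + 3 + 5 + 5 + 5 + 1 + 6 + 5 = 35 days.
After the first batch: Gamma(18 + 315, 12 + 35) = Gamma(333, 47).
Total count: 8 + 7 + 5 + 1 + 2 + 3 + 3 + 6 + 6 + 7 = 48.
Total exposure: 10 days.
After the second batch: Gamma(333 + 48, 47 + 10) = Gamma(381, 57).
Posterior mean = α'/β' = 381/57 = 127/19.

127/19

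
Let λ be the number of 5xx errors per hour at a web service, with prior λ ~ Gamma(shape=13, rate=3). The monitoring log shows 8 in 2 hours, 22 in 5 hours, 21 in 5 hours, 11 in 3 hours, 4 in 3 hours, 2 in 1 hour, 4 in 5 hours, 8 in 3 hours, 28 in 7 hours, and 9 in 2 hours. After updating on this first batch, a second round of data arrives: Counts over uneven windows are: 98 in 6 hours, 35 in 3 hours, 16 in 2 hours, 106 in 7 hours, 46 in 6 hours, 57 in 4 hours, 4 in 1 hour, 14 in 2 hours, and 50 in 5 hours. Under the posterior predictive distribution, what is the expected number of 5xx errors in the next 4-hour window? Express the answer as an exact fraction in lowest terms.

Total count: 8 + 22 + 21 + 11 + 4 + 2 + 4 + 8 + 28 + 9 = 117.
Total exposure: 2 + 5 + 5 + 3 + 3 + 1 + 5 + 3 + 7 + 2 = 36 hours.
After the first batch: Gamma(13 + 117, 3 + 36) = Gamma(130, 39).
Total count: 98 + 35 + 16 + 106 + 46 + 57 + 4 + 14 + 50 = 426.
Total exposure: 6 + 3 + 2 + 7 + 6 + 4 + 1 + 2 + 5 = 36 hours.
After the second batch: Gamma(130 + 426, 39 + 36) = Gamma(556, 75).
Predictive mean over a 4-hour window = T·E[λ|data] = 4·556/75 = 2224/75.

2224/75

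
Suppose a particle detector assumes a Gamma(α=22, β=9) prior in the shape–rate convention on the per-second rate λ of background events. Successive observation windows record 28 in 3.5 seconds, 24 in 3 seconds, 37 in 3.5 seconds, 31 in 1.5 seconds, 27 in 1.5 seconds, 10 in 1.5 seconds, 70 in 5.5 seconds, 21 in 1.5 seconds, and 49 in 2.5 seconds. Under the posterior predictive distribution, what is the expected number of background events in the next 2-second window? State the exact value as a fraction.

Total count: 28 + 24 + 37 + 31 + 27 + 10 + 70 + 21 + 49 = 297.
Total exposure: 3.5 + 3 + 3.5 + 1.5 + 1.5 + 1.5 + 5.5 + 1.5 + 2.5 = 24 seconds.
Conjugate update: add total count to the shape and total exposure to the rate, giving Gamma(319, 33).
Predictive mean over a 2-second window = T·E[λ|data] = 2·319/33 = 58/3.

58/3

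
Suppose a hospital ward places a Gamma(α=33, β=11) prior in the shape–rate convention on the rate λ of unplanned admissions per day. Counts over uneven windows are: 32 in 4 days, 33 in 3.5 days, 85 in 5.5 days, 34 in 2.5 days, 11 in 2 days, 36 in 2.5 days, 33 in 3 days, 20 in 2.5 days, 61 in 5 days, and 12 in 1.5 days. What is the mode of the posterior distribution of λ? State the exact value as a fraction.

Total count: 32 + 33 + 85 + 34 + 11 + 36 + 33 + 20 + 61 + 12 = 357.
Total exposure: 4 + 3.5 + 5.5 + 2.5 + 2 + 2.5 + 3 + 2.5 + 5 + 1.5 = 32 days.
The Gamma prior is conjugate for the Poisson rate, so λ | data ~ Gamma(33+357, 11+32) = Gamma(390, 43).
Posterior mode = (α'−1)/β' = 389/43.

389/43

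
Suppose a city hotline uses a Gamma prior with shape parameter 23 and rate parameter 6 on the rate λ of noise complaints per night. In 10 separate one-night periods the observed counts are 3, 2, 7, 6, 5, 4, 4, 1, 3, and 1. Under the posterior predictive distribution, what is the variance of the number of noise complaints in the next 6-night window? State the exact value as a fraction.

1947/64

Total count: 3 + 2 + 7 + 6 + 5 + 4 + 4 + 1 + 3 + 1 = 36.
Total exposure: 10 nights.
By Gamma–Poisson conjugacy, the posterior is Gamma(α + Σx, β + Σt) = Gamma(23 + 36, 6 + 10) = Gamma(59, 16).
The posterior predictive for a window of length T is Negative Binomial with variance T·α'·(β'+T)/β'² = 6·59·22/256 = 1947/64.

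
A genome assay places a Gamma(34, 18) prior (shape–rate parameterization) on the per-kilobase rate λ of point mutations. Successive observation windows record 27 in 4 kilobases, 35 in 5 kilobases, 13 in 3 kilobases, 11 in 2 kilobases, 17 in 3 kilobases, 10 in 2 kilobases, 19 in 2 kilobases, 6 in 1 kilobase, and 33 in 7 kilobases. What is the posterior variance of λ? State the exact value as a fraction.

Total count: 27 + 35 + 13 + 11 + 17 + 10 + 19 + 6 + 33 = 171.
Total exposure: 4 + 5 + 3 + 2 + 3 + 2 + 2 + 1 + 7 = 29 kilobases.
By Gamma–Poisson conjugacy, the posterior is Gamma(α + Σx, β + Σt) = Gamma(34 + 171, 18 + 29) = Gamma(205, 47).
Posterior variance = α'/β'² = 205/2209.

205/2209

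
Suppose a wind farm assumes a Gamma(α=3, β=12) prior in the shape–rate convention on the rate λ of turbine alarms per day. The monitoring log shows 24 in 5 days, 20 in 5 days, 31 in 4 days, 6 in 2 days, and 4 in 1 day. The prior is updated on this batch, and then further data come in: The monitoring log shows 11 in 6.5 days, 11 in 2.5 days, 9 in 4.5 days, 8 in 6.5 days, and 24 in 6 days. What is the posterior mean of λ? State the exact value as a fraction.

151/55

Total count: 24 + 20 + 31 + 6 + 4 = 85.
Total exposure: 5 + 5 + 4 + 2 + 1 = 17 days.
After the first batch: Gamma(3 + 85, 12 + 17) = Gamma(88, 29).
Total count: 11 + 11 + 9 + 8 + 24 = 63.
Total exposure: 6.5 + 2.5 + 4.5 + 6.5 + 6 = 26 days.
After the second batch: Gamma(88 + 63, 29 + 26) = Gamma(151, 55).
Posterior mean = α'/β' = 151/55.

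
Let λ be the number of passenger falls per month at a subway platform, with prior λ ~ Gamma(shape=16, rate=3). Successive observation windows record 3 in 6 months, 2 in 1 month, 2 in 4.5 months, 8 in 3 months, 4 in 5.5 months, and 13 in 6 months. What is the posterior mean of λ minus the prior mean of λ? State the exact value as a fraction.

Total count: 3 + 2 + 2 + 8 + 4 + 13 = 32.
Total exposure: 6 + 1 + 4.5 + 3 + 5.5 + 6 = 26 months.
Posterior: α' = 16 + 32 = 48, β' = 3 + 26 = 29.
Posterior mean = 48/29 = 48/29; prior mean = 16/3 = 16/3. Difference = 48/29 − 16/3 = -320/87.

-320/87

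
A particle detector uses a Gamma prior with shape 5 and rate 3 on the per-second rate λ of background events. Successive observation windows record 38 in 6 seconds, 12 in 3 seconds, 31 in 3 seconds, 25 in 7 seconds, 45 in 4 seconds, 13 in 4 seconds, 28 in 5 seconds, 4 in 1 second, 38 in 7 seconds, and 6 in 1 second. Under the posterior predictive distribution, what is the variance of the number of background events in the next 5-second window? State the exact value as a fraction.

60025/1936

Total count: 38 + 12 + 31 + 25 + 45 + 13 + 28 + 4 + 38 + 6 = 240.
Total exposure: 6 + 3 + 3 + 7 + 4 + 4 + 5 + 1 + 7 + 1 = 41 seconds.
Posterior: α' = 5 + 240 = 245, β' = 3 + 41 = 44.
The posterior predictive for a window of length T is Negative Binomial with variance T·α'·(β'+T)/β'² = 5·245·49/1936 = 60025/1936.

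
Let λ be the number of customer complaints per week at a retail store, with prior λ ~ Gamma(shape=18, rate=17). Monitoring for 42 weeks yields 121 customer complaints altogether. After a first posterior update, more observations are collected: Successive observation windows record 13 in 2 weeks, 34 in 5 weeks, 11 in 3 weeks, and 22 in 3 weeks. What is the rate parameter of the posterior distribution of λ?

Total count 121 over total exposure 42 weeks.
After the first batch: Gamma(18 + 121, 17 + 42) = Gamma(139, 59).
Total count: 13 + 34 + 11 + 22 = 80.
Total exposure: 2 + 5 + 3 + 3 = 13 weeks.
After the second batch: Gamma(139 + 80, 59 + 13) = Gamma(219, 72).

72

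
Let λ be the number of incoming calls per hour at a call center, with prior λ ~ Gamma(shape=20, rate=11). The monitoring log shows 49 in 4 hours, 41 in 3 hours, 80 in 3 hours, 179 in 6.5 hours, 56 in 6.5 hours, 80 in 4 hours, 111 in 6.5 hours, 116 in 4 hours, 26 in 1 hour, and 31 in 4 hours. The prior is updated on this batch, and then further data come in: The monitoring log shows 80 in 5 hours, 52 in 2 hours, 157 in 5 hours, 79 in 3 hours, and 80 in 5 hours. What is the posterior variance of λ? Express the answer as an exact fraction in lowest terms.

Total count: 49 + 41 + 80 + 179 + 56 + 80 + 111 + 116 + 26 + 31 = 769.
Total exposure: 4 + 3 + 3 + 6.5 + 6.5 + 4 + 6.5 + 4 + 1 + 4 = 42.5 hours.
After the first batch: Gamma(20 + 769, 11 + 42.5) = Gamma(789, 107/2).
Total count: 80 + 52 + 157 + 79 + 80 = 448.
Total exposure: 5 + 2 + 5 + 3 + 5 = 20 hours.
After the second batch: Gamma(789 + 448, 107/2 + 20) = Gamma(1237, 147/2).
Posterior variance = α'/β'² = 1237/(21609/4) = 4948/21609.

4948/21609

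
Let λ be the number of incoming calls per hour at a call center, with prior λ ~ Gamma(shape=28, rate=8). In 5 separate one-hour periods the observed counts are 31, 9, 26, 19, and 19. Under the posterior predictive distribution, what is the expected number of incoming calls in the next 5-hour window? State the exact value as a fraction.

Total count: 31 + 9 + 26 + 19 + 19 = 104.
Total exposure: 5 hours.
The Gamma prior is conjugate for the Poisson rate, so λ | data ~ Gamma(28+104, 8+5) = Gamma(132, 13).
Predictive mean over a 5-hour window = T·E[λ|data] = 5·132/13 = 660/13.

660/13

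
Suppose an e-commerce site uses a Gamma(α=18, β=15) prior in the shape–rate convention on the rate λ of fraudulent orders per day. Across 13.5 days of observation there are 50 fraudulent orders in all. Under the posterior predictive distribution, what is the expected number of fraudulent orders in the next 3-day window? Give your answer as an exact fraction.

136/19

Total count 50 over total exposure 13.5 days.
By Gamma–Poisson conjugacy, the posterior is Gamma(α + Σx, β + Σt) = Gamma(18 + 50, 15 + 13.5) = Gamma(68, 57/2).
Predictive mean over a 3-day window = T·E[λ|data] = 3·68/(57/2) = 136/19.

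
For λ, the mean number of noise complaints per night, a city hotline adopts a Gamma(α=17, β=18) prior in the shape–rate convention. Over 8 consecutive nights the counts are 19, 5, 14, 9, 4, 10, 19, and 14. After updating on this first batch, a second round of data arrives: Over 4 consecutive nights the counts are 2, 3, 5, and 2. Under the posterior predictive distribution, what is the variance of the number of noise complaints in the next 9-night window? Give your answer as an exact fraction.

4797/100

Total count: 19 + 5 + 14 + 9 + 4 + 10 + 19 + 14 = 94.
Total exposure: 8 nights.
After the first batch: Gamma(17 + 94, 18 + 8) = Gamma(111, 26).
Total count: 2 + 3 + 5 + 2 = 12.
Total exposure: 4 nights.
After the second batch: Gamma(111 + 12, 26 + 4) = Gamma(123, 30).
The posterior predictive for a window of length T is Negative Binomial with variance T·α'·(β'+T)/β'² = 9·123·39/900 = 4797/100.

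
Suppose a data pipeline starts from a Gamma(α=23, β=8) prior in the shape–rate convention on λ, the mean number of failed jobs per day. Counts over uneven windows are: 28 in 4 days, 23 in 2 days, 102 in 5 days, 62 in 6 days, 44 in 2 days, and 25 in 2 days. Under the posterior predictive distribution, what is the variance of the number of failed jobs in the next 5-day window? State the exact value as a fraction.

52190/841

Total count: 28 + 23 + 102 + 62 + 44 + 25 = 284.
Total exposure: 4 + 2 + 5 + 6 + 2 + 2 = 21 days.
Gamma(α, β) with Poisson data over total exposure Σt gives posterior Gamma(α+Σx, β+Σt) = Gamma(307, 29).
The posterior predictive for a window of length T is Negative Binomial with variance T·α'·(β'+T)/β'² = 5·307·34/841 = 52190/841.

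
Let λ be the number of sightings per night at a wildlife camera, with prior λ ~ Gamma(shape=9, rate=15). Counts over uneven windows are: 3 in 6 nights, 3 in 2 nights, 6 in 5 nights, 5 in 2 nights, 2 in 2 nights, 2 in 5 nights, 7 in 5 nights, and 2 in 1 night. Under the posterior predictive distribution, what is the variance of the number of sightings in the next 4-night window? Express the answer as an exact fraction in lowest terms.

Total count: 3 + 3 + 6 + 5 + 2 + 2 + 7 + 2 = 30.
Total exposure: 6 + 2 + 5 + 2 + 2 + 5 + 5 + 1 = 28 nights.
By Gamma–Poisson conjugacy, the posterior is Gamma(α + Σx, β + Σt) = Gamma(9 + 30, 15 + 28) = Gamma(39, 43).
The posterior predictive for a window of length T is Negative Binomial with variance T·α'·(β'+T)/β'² = 4·39·47/1849 = 7332/1849.

7332/1849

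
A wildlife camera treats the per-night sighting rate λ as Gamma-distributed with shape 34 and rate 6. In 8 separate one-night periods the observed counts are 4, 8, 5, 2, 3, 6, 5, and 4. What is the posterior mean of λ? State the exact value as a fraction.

Total count: 4 + 8 + 5 + 2 + 3 + 6 + 5 + 4 = 37.
Total exposure: 8 nights.
The Gamma prior is conjugate for the Poisson rate, so λ | data ~ Gamma(34+37, 6+8) = Gamma(71, 14).
Posterior mean = α'/β' = 71/14.

71/14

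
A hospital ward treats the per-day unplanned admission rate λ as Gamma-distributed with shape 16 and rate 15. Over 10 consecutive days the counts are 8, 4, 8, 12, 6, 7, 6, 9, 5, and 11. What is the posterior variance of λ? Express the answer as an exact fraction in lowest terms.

92/625

Total count: 8 + 4 + 8 + 12 + 6 + 7 + 6 + 9 + 5 + 11 = 76.
Total exposure: 10 days.
Gamma(α, β) with Poisson data over total exposure Σt gives posterior Gamma(α+Σx, β+Σt) = Gamma(92, 25).
Posterior variance = α'/β'² = 92/625.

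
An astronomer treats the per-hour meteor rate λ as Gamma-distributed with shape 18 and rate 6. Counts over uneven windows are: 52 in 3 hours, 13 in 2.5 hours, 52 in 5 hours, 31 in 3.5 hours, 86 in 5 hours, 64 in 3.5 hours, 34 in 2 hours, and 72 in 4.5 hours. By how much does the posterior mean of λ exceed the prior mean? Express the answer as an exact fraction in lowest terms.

317/35

Total count: 52 + 13 + 52 + 31 + 86 + 64 + 34 + 72 = 404.
Total exposure: 3 + 2.5 + 5 + 3.5 + 5 + 3.5 + 2 + 4.5 = 29 hours.
By Gamma–Poisson conjugacy, the posterior is Gamma(α + Σx, β + Σt) = Gamma(18 + 404, 6 + 29) = Gamma(422, 35).
Posterior mean = 422/35 = 422/35; prior mean = 18/6 = 3. Difference = 422/35 − 3 = 317/35.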